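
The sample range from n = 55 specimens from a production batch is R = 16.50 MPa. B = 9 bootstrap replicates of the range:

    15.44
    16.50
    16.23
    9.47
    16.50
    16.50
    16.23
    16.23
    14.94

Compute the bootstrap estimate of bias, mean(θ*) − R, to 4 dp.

mean(θ*) = (15.44 + 16.50 + 16.23 + 9.47 + 16.50 + 16.50 + 16.23 + 16.23 + 14.94) / 9 = 15.33778
bias = 15.33778 − 16.50

bias = −1.1622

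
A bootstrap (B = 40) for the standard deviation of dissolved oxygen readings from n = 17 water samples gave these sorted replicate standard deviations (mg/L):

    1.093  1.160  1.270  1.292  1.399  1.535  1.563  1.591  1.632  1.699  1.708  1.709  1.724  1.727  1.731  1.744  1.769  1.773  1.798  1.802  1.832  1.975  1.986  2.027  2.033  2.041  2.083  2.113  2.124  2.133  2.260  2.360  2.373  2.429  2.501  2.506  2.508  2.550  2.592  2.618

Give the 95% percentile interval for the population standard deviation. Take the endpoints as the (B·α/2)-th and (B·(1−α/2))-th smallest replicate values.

(1.093, 2.592)

α = 0.05; lower rank = 40 × 0.025 = 1; upper rank = 40 × 0.975 = 39.
The 1st smallest replicate is 1.093; the 39th is 2.592.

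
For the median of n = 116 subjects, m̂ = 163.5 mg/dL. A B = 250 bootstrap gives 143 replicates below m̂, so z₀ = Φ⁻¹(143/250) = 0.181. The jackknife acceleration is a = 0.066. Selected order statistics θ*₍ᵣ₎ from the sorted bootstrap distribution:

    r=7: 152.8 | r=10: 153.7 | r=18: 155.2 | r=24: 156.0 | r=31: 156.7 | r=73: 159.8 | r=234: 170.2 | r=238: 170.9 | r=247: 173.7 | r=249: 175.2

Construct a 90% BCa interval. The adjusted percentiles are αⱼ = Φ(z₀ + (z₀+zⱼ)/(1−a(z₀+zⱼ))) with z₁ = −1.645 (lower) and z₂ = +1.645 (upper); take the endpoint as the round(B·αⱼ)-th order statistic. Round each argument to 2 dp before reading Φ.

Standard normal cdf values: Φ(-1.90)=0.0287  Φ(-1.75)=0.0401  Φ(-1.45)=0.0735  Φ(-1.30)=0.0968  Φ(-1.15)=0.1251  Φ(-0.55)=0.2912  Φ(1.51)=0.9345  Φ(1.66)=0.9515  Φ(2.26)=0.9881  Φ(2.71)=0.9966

(156.7, 173.7)

Lower: z₀ + z₁ = 0.181 + (-1.645) = -1.464; 1 − a(z₀+z₁) = 1 − (0.066)(-1.464) = 1.0966; argument = 0.181 + (-1.464)/1.0966 = -1.1540 → -1.15.
α₁ = Φ(-1.15) = 0.1251; rank = round(250 × 0.1251) = 31; θ*₍31₎ = 156.7.
Upper: z₀ + z₂ = 1.826; 1 − a(z₀+z₂) = 0.8795; argument = 2.2572 → 2.26; α₂ = 0.9881; rank = 247; θ*₍247₎ = 173.7.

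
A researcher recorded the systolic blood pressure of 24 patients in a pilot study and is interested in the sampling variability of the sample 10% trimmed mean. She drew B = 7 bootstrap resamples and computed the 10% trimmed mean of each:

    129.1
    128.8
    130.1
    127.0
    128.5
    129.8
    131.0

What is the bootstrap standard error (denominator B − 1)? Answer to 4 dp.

Bootstrap SE is the standard deviation of the 7 replicate 10% trimmed means.
Mean of replicates: (129.1 + 128.8 + 130.1 + 127.0 + 128.5 + 129.8 + 131.0) / 7 = 904.30000 / 7 = 129.18571
Sum of squared deviations: (−0.08571)² + (−0.38571)² + (+0.91429)² + (−2.18571)² + (−0.68571)² + (+0.61429)² + (+1.81429)² = 9.90857
Variance = 9.90857 / 6 = 1.65143
SE* = √1.65143

SE* = 1.2851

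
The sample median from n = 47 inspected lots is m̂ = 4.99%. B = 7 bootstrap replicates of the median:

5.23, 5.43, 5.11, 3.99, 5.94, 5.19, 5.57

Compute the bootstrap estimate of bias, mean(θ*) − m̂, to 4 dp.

bias = +0.2186

mean(θ*) = (5.23 + 5.43 + 5.11 + 3.99 + 5.94 + 5.19 + 5.57) / 7 = 5.20857
bias = 5.20857 − 4.99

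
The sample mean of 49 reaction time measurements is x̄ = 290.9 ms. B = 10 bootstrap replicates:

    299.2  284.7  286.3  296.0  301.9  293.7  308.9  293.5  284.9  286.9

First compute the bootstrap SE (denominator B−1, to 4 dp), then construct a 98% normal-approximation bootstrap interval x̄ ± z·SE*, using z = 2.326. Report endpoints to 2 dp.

(272.02, 309.78)

Mean of replicates = 293.6000; sum of squared deviations = 593.2000; SE* = √(593.2000/9) = 8.1186
Margin = 2.326 × 8.1186 = 18.884
Interval: 290.9 ± 18.884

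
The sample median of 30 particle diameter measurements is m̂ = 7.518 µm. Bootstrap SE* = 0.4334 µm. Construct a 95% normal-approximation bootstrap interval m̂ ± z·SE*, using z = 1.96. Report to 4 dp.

Margin = 1.96 × 0.4334 = 0.84946
Interval: 7.518 ± 0.84946

(6.6685, 8.3675)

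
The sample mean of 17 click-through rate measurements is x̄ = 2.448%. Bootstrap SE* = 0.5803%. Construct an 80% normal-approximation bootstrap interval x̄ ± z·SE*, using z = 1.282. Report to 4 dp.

Margin = 1.282 × 0.5803 = 0.74394
Interval: 2.448 ± 0.74394

(1.7041, 3.1919)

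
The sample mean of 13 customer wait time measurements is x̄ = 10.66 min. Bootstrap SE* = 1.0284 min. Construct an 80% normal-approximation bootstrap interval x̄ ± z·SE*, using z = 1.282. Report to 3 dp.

(9.342, 11.978)

Margin = 1.282 × 1.0284 = 1.3184
Interval: 10.66 ± 1.3184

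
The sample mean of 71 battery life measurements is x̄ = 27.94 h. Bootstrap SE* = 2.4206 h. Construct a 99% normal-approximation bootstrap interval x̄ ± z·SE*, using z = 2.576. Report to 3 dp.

(21.705, 34.175)

Margin = 2.576 × 2.4206 = 6.2355
Interval: 27.94 ± 6.2355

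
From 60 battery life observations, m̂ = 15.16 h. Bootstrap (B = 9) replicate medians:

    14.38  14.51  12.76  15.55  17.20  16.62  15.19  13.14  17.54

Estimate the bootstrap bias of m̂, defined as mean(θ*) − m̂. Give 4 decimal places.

mean(θ*) = (14.38 + 14.51 + 12.76 + 15.55 + 17.20 + 16.62 + 15.19 + 13.14 + 17.54) / 9 = 15.21000
bias = 15.21000 − 15.16

bias = +0.0500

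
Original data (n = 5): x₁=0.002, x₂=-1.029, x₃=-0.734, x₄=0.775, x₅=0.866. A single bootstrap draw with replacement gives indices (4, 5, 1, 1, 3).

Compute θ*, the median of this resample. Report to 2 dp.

Resample values: 0.775, 0.866, 0.002, 0.002, -0.734.
Sorted: -0.734, 0.002, 0.002, 0.775, 0.866
Median = middle value = 0.00

θ* = 0.00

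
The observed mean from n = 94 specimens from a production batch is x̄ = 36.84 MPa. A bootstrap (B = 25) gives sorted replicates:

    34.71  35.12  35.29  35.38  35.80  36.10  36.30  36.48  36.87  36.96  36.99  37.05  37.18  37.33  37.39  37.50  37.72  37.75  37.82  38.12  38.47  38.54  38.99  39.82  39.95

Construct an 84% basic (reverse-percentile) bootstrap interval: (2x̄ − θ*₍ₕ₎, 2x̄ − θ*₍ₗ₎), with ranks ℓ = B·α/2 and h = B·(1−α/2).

(34.69, 38.56)

Percentile endpoints at ranks 2 and 23: θ*₍2₎ = 35.12, θ*₍23₎ = 38.99.
Basic interval reflects these around x̄:
  lower = 2 × 36.84 − 38.99 = 34.69
  upper = 2 × 36.84 − 35.12 = 38.56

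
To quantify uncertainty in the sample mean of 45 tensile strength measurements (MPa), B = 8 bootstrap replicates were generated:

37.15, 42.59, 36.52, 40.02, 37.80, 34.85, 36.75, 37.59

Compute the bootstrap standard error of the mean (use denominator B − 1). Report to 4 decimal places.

SE* = 2.3811

Bootstrap SE is the standard deviation of the 8 replicate means.
Mean of replicates: (37.15 + 42.59 + 36.52 + 40.02 + 37.80 + 34.85 + 36.75 + 37.59) / 8 = 303.27000 / 8 = 37.90875
Sum of squared deviations: (−0.75875)² + (+4.68125)² + (−1.38875)² + (+2.11125)² + (−0.10875)² + (−3.05875)² + (−1.15875)² + (−0.31875)² = 39.68789
Variance = 39.68789 / 7 = 5.66970
SE* = √5.66970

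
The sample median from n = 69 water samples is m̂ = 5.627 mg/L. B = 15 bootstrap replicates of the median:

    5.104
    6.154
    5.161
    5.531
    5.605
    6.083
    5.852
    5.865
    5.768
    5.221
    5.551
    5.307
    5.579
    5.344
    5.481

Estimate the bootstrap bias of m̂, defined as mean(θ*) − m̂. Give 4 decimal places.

bias = −0.0533

mean(θ*) = (5.104 + 6.154 + 5.161 + 5.531 + 5.605 + 6.083 + 5.852 + 5.865 + 5.768 + 5.221 + 5.551 + 5.307 + 5.579 + 5.344 + 5.481) / 15 = 5.57373
bias = 5.57373 − 5.627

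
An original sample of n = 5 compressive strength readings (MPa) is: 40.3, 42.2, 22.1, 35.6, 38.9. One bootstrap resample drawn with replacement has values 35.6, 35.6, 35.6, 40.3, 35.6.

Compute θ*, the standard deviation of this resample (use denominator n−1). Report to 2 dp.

Mean = 36.5400; sum of squared deviations = 17.6720
s² = 17.6720 / 4 = 4.4180
s = √4.4180 = 2.10

θ* = 2.10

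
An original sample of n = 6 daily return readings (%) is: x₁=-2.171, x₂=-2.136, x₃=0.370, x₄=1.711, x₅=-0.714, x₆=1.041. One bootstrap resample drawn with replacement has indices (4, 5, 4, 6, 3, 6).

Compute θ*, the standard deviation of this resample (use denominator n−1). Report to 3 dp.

θ* = 0.920

Resample values: 1.711, -0.714, 1.711, 1.041, 0.370, 1.041.
Mean = 0.8600; sum of squared deviations = 4.2315
s² = 4.2315 / 5 = 0.8463
s = √0.8463 = 0.920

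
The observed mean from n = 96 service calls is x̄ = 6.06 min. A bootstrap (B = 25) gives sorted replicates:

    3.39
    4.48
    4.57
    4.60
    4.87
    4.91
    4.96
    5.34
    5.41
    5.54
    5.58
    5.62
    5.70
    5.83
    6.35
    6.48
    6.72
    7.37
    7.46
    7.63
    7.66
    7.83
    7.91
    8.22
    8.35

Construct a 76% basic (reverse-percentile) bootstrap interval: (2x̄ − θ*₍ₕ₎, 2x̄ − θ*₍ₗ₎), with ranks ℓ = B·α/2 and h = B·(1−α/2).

Percentile endpoints at ranks 3 and 22: θ*₍3₎ = 4.57, θ*₍22₎ = 7.83.
Basic interval reflects these around x̄:
  lower = 2 × 6.06 − 7.83 = 4.29
  upper = 2 × 6.06 − 4.57 = 7.55

(4.29, 7.55)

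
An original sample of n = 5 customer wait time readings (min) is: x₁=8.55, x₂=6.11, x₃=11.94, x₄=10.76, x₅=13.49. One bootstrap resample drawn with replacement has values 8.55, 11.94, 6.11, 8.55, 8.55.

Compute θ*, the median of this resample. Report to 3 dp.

θ* = 8.550

Sorted: 6.11, 8.55, 8.55, 8.55, 11.94
Median = middle value = 8.550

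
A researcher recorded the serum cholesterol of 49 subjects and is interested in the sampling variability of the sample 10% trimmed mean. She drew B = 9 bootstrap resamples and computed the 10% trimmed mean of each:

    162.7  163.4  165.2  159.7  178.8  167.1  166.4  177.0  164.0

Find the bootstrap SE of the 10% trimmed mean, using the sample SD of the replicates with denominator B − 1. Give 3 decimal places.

SE* = 6.485

Bootstrap SE is the standard deviation of the 9 replicate 10% trimmed means.
Mean of replicates: (162.7 + 163.4 + 165.2 + 159.7 + 178.8 + 167.1 + 166.4 + 177.0 + 164.0) / 9 = 1504.3000 / 9 = 167.1444
Sum of squared deviations: (−4.4444)² + (−3.7444)² + (−1.9444)² + (−7.4444)² + (+11.6556)² + (−0.0444)² + (−0.7444)² + (+9.8556)² + (−3.1444)² = 336.4022
Variance = 336.4022 / 8 = 42.0503
SE* = √42.0503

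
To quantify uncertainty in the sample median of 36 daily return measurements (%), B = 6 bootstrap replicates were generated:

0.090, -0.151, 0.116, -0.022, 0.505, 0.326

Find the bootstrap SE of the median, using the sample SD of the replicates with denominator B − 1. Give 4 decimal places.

SE* = 0.2374

Bootstrap SE is the standard deviation of the 6 replicate medians.
Mean of replicates: (0.090 + (-0.151) + 0.116 + (-0.022) + 0.505 + 0.326) / 6 = 0.86400 / 6 = 0.14400
Sum of squared deviations: (−0.05400)² + (−0.29500)² + (−0.02800)² + (−0.16600)² + (+0.36100)² + (+0.18200)² = 0.28173
Variance = 0.28173 / 5 = 0.05635
SE* = √0.05635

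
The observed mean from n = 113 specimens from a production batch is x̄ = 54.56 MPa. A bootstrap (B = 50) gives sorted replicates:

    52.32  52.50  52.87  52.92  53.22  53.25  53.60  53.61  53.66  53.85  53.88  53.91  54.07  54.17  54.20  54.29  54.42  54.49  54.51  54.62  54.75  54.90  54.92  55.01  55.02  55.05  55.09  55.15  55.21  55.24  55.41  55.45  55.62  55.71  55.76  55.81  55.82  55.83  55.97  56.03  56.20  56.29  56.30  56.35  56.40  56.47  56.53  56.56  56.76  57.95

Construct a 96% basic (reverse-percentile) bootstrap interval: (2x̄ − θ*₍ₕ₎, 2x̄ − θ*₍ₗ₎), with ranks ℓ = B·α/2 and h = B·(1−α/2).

Percentile endpoints at ranks 1 and 49: θ*₍1₎ = 52.32, θ*₍49₎ = 56.76.
Basic interval reflects these around x̄:
  lower = 2 × 54.56 − 56.76 = 52.36
  upper = 2 × 54.56 − 52.32 = 56.80

(52.36, 56.80)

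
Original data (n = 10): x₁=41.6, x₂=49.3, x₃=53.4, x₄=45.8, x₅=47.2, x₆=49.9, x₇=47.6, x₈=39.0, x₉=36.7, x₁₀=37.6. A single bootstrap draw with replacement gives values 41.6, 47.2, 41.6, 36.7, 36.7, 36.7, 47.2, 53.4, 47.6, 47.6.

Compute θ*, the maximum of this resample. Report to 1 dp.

θ* = 53.4

Maximum = 53.4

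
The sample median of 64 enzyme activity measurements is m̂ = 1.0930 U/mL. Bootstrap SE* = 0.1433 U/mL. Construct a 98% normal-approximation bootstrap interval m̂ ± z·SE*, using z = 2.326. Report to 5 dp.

Margin = 2.326 × 0.1433 = 0.333316
Interval: 1.0930 ± 0.333316

(0.75968, 1.42632)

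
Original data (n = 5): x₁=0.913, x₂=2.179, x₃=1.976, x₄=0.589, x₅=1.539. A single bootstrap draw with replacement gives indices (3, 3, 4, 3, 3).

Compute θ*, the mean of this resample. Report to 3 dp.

θ* = 1.699

Resample values: 1.976, 1.976, 0.589, 1.976, 1.976.
Mean = (1.976 + 1.976 + 0.589 + 1.976 + 1.976) / 5 = 8.4930 / 5 = 1.699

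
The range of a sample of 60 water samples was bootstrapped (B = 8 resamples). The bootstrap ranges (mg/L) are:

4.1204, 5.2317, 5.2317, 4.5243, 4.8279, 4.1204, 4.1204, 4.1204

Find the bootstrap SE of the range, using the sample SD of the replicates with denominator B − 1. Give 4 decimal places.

Bootstrap SE is the standard deviation of the 8 replicate ranges.
Mean of replicates: (4.1204 + 5.2317 + 5.2317 + 4.5243 + 4.8279 + 4.1204 + 4.1204 + 4.1204) / 8 = 36.29720 / 8 = 4.53715
Sum of squared deviations: (−0.41675)² + (+0.69455)² + (+0.69455)² + (−0.01285)² + (+0.29075)² + (−0.41675)² + (−0.41675)² + (−0.41675)² = 1.74422
Variance = 1.74422 / 7 = 0.24917
SE* = √0.24917

SE* = 0.4992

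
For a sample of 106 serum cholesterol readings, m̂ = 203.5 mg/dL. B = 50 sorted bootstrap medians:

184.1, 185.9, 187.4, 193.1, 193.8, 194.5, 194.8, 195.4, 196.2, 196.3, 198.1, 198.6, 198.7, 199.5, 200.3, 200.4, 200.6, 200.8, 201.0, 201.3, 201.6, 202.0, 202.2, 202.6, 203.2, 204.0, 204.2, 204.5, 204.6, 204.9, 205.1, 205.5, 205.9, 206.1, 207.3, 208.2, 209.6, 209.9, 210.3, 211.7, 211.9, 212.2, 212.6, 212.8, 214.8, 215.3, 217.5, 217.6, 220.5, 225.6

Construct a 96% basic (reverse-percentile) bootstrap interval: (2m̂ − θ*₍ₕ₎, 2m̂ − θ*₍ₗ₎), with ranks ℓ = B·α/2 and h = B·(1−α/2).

(186.5, 222.9)

Percentile endpoints at ranks 1 and 49: θ*₍1₎ = 184.1, θ*₍49₎ = 220.5.
Basic interval reflects these around m̂:
  lower = 2 × 203.5 − 220.5 = 186.5
  upper = 2 × 203.5 − 184.1 = 222.9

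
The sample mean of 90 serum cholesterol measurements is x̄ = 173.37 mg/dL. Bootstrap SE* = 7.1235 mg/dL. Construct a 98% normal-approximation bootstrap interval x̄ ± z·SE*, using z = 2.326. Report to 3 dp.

(156.801, 189.939)

Margin = 2.326 × 7.1235 = 16.5693
Interval: 173.37 ± 16.5693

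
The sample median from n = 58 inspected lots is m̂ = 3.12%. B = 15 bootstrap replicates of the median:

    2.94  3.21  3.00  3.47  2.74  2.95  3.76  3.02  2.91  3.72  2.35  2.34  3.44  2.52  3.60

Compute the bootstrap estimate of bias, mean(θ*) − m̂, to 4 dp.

bias = −0.0553

mean(θ*) = (2.94 + 3.21 + 3.00 + 3.47 + 2.74 + 2.95 + 3.76 + 3.02 + 2.91 + 3.72 + 2.35 + 2.34 + 3.44 + 2.52 + 3.60) / 15 = 3.06467
bias = 3.06467 − 3.12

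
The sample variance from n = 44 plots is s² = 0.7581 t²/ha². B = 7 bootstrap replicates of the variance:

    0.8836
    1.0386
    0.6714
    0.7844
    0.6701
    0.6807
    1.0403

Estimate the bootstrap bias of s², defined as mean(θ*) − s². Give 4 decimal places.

mean(θ*) = (0.8836 + 1.0386 + 0.6714 + 0.7844 + 0.6701 + 0.6807 + 1.0403) / 7 = 0.82416
bias = 0.82416 − 0.7581

bias = +0.0661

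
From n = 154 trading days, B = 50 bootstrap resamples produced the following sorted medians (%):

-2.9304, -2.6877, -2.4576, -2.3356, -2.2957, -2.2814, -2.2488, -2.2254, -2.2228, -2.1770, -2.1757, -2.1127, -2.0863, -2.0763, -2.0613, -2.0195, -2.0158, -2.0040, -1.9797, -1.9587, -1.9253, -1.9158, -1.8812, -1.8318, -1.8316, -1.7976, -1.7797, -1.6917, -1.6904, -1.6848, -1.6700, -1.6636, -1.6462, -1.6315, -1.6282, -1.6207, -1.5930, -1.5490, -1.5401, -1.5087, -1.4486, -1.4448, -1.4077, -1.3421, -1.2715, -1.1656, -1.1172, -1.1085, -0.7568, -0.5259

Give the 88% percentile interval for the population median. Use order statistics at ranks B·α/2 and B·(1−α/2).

α = 0.12; lower rank = 50 × 0.060 = 3; upper rank = 50 × 0.940 = 47.
The 3rd smallest replicate is -2.4576; the 47th is -1.1172.

(-2.4576, -1.1172)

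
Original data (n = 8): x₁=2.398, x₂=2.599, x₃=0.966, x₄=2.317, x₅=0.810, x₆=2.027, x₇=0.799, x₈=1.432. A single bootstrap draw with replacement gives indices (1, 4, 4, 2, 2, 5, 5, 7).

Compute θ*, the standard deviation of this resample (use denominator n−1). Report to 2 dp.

θ* = 0.86

Resample values: 2.398, 2.317, 2.317, 2.599, 2.599, 0.810, 0.810, 0.799.
Mean = 1.8311; sum of squared deviations = 5.1234
s² = 5.1234 / 7 = 0.7319
s = √0.7319 = 0.86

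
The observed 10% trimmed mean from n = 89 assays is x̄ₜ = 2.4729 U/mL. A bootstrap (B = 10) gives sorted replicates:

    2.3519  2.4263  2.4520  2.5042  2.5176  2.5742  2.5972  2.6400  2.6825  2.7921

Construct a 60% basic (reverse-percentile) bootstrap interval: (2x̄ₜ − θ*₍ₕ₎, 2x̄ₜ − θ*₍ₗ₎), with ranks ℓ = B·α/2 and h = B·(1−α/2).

(2.3058, 2.5195)

Percentile endpoints at ranks 2 and 8: θ*₍2₎ = 2.4263, θ*₍8₎ = 2.6400.
Basic interval reflects these around x̄ₜ:
  lower = 2 × 2.4729 − 2.6400 = 2.3058
  upper = 2 × 2.4729 − 2.4263 = 2.5195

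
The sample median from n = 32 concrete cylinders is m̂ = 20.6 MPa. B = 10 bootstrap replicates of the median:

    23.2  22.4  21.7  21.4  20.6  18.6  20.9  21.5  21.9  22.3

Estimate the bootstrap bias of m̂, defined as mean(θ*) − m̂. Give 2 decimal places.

bias = +0.85

mean(θ*) = (23.2 + 22.4 + 21.7 + 21.4 + 20.6 + 18.6 + 20.9 + 21.5 + 21.9 + 22.3) / 10 = 21.450
bias = 21.450 − 20.6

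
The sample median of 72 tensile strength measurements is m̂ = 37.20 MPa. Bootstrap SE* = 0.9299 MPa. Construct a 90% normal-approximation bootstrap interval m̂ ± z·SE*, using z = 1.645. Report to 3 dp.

(35.670, 38.730)

Margin = 1.645 × 0.9299 = 1.5297
Interval: 37.20 ± 1.5297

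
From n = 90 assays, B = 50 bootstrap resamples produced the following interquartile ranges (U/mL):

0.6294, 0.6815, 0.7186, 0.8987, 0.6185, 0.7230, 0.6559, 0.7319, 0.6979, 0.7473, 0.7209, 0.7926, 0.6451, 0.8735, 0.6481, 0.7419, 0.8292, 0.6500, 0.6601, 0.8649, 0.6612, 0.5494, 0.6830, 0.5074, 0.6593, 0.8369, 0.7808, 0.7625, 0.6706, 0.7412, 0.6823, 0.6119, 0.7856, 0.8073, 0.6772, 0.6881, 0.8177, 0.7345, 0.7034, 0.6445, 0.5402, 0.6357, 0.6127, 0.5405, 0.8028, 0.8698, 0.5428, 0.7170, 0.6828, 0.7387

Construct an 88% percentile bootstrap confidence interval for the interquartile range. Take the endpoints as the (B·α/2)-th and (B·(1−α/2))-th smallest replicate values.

Sorted replicates: 0.5074, 0.5402, 0.5405, 0.5428, 0.5494, 0.6119, 0.6127, 0.6185, 0.6294, 0.6357, 0.6445, 0.6451, 0.6481, 0.6500, 0.6559, 0.6593, 0.6601, 0.6612, 0.6706, 0.6772, 0.6815, 0.6823, 0.6828, 0.6830, 0.6881, 0.6979, 0.7034, 0.7170, 0.7186, 0.7209, 0.7230, 0.7319, 0.7345, 0.7387, 0.7412, 0.7419, 0.7473, 0.7625, 0.7808, 0.7856, 0.7926, 0.8028, 0.8073, 0.8177, 0.8292, 0.8369, 0.8649, 0.8698, 0.8735, 0.8987
α = 0.12; lower rank = 50 × 0.060 = 3; upper rank = 50 × 0.940 = 47.
The 3rd smallest replicate is 0.5405; the 47th is 0.8649.

(0.5405, 0.8649)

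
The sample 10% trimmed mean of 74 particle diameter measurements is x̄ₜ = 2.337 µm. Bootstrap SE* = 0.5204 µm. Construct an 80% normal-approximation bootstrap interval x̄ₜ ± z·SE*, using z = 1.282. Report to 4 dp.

(1.6698, 3.0042)

Margin = 1.282 × 0.5204 = 0.66715
Interval: 2.337 ± 0.66715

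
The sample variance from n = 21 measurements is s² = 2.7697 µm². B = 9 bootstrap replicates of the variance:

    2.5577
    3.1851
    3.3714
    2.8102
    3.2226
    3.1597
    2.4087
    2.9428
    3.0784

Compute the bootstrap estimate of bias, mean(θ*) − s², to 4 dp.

mean(θ*) = (2.5577 + 3.1851 + 3.3714 + 2.8102 + 3.2226 + 3.1597 + 2.4087 + 2.9428 + 3.0784) / 9 = 2.97073
bias = 2.97073 − 2.7697

bias = +0.2010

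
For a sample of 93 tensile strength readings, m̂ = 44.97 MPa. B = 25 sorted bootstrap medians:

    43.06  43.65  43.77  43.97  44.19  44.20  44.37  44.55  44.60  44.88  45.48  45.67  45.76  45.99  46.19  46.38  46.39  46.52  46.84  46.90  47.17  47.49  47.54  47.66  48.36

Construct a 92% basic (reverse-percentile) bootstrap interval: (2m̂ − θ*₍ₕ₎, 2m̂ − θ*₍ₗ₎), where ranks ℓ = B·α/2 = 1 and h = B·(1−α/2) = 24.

Percentile endpoints at ranks 1 and 24: θ*₍1₎ = 43.06, θ*₍24₎ = 47.66.
Basic interval reflects these around m̂:
  lower = 2 × 44.97 − 47.66 = 42.28
  upper = 2 × 44.97 − 43.06 = 46.88

(42.28, 46.88)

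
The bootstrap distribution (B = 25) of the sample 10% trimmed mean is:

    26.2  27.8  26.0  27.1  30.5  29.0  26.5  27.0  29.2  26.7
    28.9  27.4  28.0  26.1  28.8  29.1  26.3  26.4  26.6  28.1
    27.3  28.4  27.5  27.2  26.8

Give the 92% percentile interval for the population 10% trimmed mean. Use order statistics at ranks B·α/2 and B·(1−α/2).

Sorted replicates: 26.0, 26.1, 26.2, 26.3, 26.4, 26.5, 26.6, 26.7, 26.8, 27.0, 27.1, 27.2, 27.3, 27.4, 27.5, 27.8, 28.0, 28.1, 28.4, 28.8, 28.9, 29.0, 29.1, 29.2, 30.5
α = 0.08; lower rank = 25 × 0.040 = 1; upper rank = 25 × 0.960 = 24.
The 1st smallest replicate is 26.0; the 24th is 29.2.

(26.0, 29.2)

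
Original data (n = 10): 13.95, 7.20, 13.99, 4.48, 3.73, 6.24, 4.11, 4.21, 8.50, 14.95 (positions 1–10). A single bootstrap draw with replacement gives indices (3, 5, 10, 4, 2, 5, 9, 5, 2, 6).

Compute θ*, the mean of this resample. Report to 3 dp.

Resample values: 13.99, 3.73, 14.95, 4.48, 7.20, 3.73, 8.50, 3.73, 7.20, 6.24.
Mean = (13.99 + 3.73 + 14.95 + 4.48 + 7.20 + 3.73 + 8.50 + 3.73 + 7.20 + 6.24) / 10 = 73.750 / 10 = 7.375

θ* = 7.375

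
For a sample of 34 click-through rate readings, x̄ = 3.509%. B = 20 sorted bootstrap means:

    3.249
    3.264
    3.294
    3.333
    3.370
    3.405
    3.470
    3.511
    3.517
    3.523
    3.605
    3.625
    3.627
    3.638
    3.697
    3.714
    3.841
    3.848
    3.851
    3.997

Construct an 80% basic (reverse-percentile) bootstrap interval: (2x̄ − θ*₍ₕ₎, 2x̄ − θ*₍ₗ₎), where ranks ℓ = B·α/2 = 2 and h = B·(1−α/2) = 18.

(3.170, 3.754)

Percentile endpoints at ranks 2 and 18: θ*₍2₎ = 3.264, θ*₍18₎ = 3.848.
Basic interval reflects these around x̄:
  lower = 2 × 3.509 − 3.848 = 3.170
  upper = 2 × 3.509 − 3.264 = 3.754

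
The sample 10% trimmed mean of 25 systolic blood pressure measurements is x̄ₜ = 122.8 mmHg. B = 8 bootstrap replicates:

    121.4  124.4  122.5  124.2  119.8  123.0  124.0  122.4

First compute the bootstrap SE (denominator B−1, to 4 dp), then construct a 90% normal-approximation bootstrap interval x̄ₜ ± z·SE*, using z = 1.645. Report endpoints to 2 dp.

(120.23, 125.37)

Mean of replicates = 122.7125; sum of squared deviations = 17.1488; SE* = √(17.1488/7) = 1.5652
Margin = 1.645 × 1.5652 = 2.575
Interval: 122.8 ± 2.575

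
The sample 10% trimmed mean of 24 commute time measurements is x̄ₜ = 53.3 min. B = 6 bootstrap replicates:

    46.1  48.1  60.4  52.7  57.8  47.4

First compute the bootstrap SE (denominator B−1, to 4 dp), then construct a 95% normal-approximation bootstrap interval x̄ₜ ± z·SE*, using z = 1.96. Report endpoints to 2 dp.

Mean of replicates = 52.0833; sum of squared deviations = 175.8283; SE* = √(175.8283/5) = 5.9301
Margin = 1.96 × 5.9301 = 11.623
Interval: 53.3 ± 11.623

(41.68, 64.92)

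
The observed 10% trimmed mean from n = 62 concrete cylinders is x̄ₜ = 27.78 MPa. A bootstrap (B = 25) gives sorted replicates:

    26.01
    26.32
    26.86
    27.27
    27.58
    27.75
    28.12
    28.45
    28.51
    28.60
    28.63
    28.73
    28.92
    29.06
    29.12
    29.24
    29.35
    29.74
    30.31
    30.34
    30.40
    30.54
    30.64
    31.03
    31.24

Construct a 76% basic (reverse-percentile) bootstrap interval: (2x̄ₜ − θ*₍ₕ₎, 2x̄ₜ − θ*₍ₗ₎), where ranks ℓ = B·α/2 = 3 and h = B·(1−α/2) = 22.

(25.02, 28.70)

Percentile endpoints at ranks 3 and 22: θ*₍3₎ = 26.86, θ*₍22₎ = 30.54.
Basic interval reflects these around x̄ₜ:
  lower = 2 × 27.78 − 30.54 = 25.02
  upper = 2 × 27.78 − 26.86 = 28.70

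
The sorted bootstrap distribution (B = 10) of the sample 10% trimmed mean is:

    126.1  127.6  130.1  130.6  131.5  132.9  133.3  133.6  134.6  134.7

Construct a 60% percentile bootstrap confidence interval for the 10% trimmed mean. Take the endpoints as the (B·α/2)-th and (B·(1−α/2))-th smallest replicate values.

α = 0.40; lower rank = 10 × 0.200 = 2; upper rank = 10 × 0.800 = 8.
The 2nd smallest replicate is 127.6; the 8th is 133.6.

(127.6, 133.6)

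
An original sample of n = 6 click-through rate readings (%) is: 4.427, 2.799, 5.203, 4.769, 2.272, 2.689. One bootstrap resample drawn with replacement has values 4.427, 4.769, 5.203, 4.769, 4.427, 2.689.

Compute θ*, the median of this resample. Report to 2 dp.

Sorted: 2.689, 4.427, 4.427, 4.769, 4.769, 5.203
Median = average of the two middle values = 4.60

θ* = 4.60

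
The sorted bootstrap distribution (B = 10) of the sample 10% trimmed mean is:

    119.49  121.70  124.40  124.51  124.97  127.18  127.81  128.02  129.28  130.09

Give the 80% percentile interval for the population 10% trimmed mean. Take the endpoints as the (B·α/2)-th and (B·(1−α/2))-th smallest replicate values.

(119.49, 129.28)

α = 0.20; lower rank = 10 × 0.100 = 1; upper rank = 10 × 0.900 = 9.
The 1st smallest replicate is 119.49; the 9th is 129.28.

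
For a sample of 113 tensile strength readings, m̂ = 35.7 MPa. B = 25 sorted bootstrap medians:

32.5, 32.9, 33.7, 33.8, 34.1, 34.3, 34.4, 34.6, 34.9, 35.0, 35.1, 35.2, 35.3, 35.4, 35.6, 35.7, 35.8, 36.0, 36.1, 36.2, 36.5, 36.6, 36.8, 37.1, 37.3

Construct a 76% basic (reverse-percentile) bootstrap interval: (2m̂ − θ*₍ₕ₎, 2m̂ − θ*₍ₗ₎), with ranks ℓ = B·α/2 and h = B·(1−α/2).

(34.8, 37.7)

Percentile endpoints at ranks 3 and 22: θ*₍3₎ = 33.7, θ*₍22₎ = 36.6.
Basic interval reflects these around m̂:
  lower = 2 × 35.7 − 36.6 = 34.8
  upper = 2 × 35.7 − 33.7 = 37.7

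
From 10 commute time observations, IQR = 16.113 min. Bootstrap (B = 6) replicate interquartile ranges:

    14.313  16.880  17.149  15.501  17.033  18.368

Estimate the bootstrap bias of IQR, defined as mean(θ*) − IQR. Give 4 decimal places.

bias = +0.4277

mean(θ*) = (14.313 + 16.880 + 17.149 + 15.501 + 17.033 + 18.368) / 6 = 16.54067
bias = 16.54067 − 16.113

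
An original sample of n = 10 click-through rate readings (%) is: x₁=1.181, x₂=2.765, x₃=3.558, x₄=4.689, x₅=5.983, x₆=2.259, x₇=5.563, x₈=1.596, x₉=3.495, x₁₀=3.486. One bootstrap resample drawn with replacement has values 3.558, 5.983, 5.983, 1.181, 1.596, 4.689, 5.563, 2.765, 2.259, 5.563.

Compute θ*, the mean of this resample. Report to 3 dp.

θ* = 3.914

Mean = (3.558 + 5.983 + 5.983 + 1.181 + 1.596 + 4.689 + 5.563 + 2.765 + 2.259 + 5.563) / 10 = 39.1400 / 10 = 3.914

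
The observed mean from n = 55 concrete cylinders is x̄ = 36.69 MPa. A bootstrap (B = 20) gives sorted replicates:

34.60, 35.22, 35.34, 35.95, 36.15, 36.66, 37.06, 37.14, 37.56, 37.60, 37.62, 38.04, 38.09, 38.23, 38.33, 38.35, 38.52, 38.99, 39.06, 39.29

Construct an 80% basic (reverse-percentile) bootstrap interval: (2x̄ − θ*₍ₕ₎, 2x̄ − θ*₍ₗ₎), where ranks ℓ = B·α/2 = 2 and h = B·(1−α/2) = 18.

(34.39, 38.16)

Percentile endpoints at ranks 2 and 18: θ*₍2₎ = 35.22, θ*₍18₎ = 38.99.
Basic interval reflects these around x̄:
  lower = 2 × 36.69 − 38.99 = 34.39
  upper = 2 × 36.69 − 35.22 = 38.16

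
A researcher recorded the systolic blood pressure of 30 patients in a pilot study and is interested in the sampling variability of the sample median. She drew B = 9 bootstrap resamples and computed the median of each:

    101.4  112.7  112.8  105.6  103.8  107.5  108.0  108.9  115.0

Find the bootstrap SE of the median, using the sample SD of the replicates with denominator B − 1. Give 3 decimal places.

SE* = 4.481

Bootstrap SE is the standard deviation of the 9 replicate medians.
Mean of replicates: (101.4 + 112.7 + 112.8 + 105.6 + 103.8 + 107.5 + 108.0 + 108.9 + 115.0) / 9 = 975.7000 / 9 = 108.4111
Sum of squared deviations: (−7.0111)² + (+4.2889)² + (+4.3889)² + (−2.8111)² + (−4.6111)² + (−0.9111)² + (−0.4111)² + (+0.4889)² + (+6.5889)² = 160.6289
Variance = 160.6289 / 8 = 20.0786
SE* = √20.0786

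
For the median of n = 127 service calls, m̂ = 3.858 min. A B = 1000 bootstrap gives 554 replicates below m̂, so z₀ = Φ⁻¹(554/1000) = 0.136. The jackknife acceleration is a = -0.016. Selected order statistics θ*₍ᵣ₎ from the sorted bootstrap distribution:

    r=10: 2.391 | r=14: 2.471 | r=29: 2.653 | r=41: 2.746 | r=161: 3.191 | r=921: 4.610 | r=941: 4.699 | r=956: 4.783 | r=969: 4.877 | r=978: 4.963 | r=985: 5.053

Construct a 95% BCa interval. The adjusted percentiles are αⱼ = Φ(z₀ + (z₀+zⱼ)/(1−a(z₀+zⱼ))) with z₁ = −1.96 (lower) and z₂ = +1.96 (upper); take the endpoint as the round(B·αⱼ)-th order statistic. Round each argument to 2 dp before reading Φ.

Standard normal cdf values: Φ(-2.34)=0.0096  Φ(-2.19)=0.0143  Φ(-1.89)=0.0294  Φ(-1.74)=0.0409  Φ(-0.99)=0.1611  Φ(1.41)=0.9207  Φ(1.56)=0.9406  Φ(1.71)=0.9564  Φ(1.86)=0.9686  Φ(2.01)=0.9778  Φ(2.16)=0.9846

Lower: z₀ + z₁ = 0.136 + (-1.960) = -1.824; 1 − a(z₀+z₁) = 1 − (-0.016)(-1.824) = 0.9708; argument = 0.136 + (-1.824)/0.9708 = -1.7428 → -1.74.
α₁ = Φ(-1.74) = 0.0409; rank = round(1000 × 0.0409) = 41; θ*₍41₎ = 2.746.
Upper: z₀ + z₂ = 2.096; 1 − a(z₀+z₂) = 1.0335; argument = 2.1640 → 2.16; α₂ = 0.9846; rank = 985; θ*₍985₎ = 5.053.

(2.746, 5.053)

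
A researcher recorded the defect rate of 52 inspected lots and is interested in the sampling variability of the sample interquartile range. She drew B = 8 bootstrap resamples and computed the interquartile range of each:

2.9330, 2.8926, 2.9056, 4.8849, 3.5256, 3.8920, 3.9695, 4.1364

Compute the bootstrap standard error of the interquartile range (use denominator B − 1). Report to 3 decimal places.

Bootstrap SE is the standard deviation of the 8 replicate interquartile ranges.
Mean of replicates: (2.9330 + 2.8926 + 2.9056 + 4.8849 + 3.5256 + 3.8920 + 3.9695 + 4.1364) / 8 = 29.13960 / 8 = 3.64245
Sum of squared deviations: (−0.70945)² + (−0.74985)² + (−0.73685)² + (+1.24245)² + (−0.11685)² + (+0.24955)² + (+0.32705)² + (+0.49395)² = 3.57910
Variance = 3.57910 / 7 = 0.51130
SE* = √0.51130

SE* = 0.715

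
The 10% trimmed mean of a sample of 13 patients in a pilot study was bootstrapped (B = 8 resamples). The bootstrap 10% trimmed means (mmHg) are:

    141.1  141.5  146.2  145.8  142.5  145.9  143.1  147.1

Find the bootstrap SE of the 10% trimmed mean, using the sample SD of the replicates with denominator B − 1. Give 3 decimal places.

SE* = 2.356

Bootstrap SE is the standard deviation of the 8 replicate 10% trimmed means.
Mean of replicates: (141.1 + 141.5 + 146.2 + 145.8 + 142.5 + 145.9 + 143.1 + 147.1) / 8 = 1153.2000 / 8 = 144.1500
Sum of squared deviations: (−3.0500)² + (−2.6500)² + (+2.0500)² + (+1.6500)² + (−1.6500)² + (+1.7500)² + (−1.0500)² + (+2.9500)² = 38.8400
Variance = 38.8400 / 7 = 5.5486
SE* = √5.5486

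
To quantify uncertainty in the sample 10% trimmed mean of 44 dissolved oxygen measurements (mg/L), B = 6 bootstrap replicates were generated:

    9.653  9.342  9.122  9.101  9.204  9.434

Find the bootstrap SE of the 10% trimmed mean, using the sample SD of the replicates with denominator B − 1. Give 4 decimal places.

Bootstrap SE is the standard deviation of the 6 replicate 10% trimmed means.
Mean of replicates: (9.653 + 9.342 + 9.122 + 9.101 + 9.204 + 9.434) / 6 = 55.85600 / 6 = 9.30933
Sum of squared deviations: (+0.34367)² + (+0.03267)² + (−0.18733)² + (−0.20833)² + (−0.10533)² + (+0.12467)² = 0.22431
Variance = 0.22431 / 5 = 0.04486
SE* = √0.04486

SE* = 0.2118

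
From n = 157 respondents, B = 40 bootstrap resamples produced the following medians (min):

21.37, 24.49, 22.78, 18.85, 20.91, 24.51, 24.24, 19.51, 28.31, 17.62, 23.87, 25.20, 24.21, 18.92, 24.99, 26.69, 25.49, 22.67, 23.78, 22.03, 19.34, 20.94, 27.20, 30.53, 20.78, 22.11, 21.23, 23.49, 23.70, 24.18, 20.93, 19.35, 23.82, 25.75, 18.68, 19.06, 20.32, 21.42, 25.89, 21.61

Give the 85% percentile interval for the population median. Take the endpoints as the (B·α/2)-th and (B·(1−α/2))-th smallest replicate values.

Sorted replicates: 17.62, 18.68, 18.85, 18.92, 19.06, 19.34, 19.35, 19.51, 20.32, 20.78, 20.91, 20.93, 20.94, 21.23, 21.37, 21.42, 21.61, 22.03, 22.11, 22.67, 22.78, 23.49, 23.70, 23.78, 23.82, 23.87, 24.18, 24.21, 24.24, 24.49, 24.51, 24.99, 25.20, 25.49, 25.75, 25.89, 26.69, 27.20, 28.31, 30.53
α = 0.15; lower rank = 40 × 0.075 = 3; upper rank = 40 × 0.925 = 37.
The 3rd smallest replicate is 18.85; the 37th is 26.69.

(18.85, 26.69)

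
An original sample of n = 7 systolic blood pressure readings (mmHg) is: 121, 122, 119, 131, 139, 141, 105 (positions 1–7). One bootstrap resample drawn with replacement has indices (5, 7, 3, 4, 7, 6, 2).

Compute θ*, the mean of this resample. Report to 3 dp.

θ* = 123.143

Resample values: 139, 105, 119, 131, 105, 141, 122.
Mean = (139 + 105 + 119 + 131 + 105 + 141 + 122) / 7 = 862.0 / 7 = 123.143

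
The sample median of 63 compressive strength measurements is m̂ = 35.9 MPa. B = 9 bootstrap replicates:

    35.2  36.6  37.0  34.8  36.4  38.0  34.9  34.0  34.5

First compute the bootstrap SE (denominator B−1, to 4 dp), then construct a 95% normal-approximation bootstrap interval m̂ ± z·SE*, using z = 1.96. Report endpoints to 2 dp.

(33.28, 38.52)

Mean of replicates = 35.7111; sum of squared deviations = 14.3089; SE* = √(14.3089/8) = 1.3374
Margin = 1.96 × 1.3374 = 2.621
Interval: 35.9 ± 2.621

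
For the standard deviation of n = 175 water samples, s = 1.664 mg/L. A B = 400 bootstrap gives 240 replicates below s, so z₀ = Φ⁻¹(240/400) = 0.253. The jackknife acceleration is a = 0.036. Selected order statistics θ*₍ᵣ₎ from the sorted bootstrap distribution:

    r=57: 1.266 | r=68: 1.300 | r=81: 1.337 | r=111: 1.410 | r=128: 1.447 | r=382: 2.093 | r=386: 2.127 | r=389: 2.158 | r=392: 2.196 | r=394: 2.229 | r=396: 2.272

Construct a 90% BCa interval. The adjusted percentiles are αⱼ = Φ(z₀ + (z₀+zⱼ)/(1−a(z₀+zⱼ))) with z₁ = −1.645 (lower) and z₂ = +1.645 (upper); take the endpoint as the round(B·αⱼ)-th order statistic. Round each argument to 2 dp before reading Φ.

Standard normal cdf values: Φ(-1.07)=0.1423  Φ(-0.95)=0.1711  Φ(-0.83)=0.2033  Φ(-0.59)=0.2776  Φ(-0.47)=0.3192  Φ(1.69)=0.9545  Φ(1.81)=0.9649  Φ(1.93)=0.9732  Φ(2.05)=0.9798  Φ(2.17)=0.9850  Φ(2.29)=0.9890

Lower: z₀ + z₁ = 0.253 + (-1.645) = -1.392; 1 − a(z₀+z₁) = 1 − (0.036)(-1.392) = 1.0501; argument = 0.253 + (-1.392)/1.0501 = -1.0726 → -1.07.
α₁ = Φ(-1.07) = 0.1423; rank = round(400 × 0.1423) = 57; θ*₍57₎ = 1.266.
Upper: z₀ + z₂ = 1.898; 1 − a(z₀+z₂) = 0.9317; argument = 2.2902 → 2.29; α₂ = 0.9890; rank = 396; θ*₍396₎ = 2.272.

(1.266, 2.272)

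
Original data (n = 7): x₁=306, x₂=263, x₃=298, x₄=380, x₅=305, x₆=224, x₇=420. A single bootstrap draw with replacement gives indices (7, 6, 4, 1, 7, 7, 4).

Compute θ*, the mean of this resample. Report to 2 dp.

Resample values: 420, 224, 380, 306, 420, 420, 380.
Mean = (420 + 224 + 380 + 306 + 420 + 420 + 380) / 7 = 2550.0 / 7 = 364.29

θ* = 364.29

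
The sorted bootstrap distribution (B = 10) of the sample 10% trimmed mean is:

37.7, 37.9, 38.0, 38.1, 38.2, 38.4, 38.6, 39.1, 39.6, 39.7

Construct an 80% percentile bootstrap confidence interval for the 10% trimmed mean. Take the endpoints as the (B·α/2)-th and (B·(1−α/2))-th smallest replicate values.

α = 0.20; lower rank = 10 × 0.100 = 1; upper rank = 10 × 0.900 = 9.
The 1st smallest replicate is 37.7; the 9th is 39.6.

(37.7, 39.6)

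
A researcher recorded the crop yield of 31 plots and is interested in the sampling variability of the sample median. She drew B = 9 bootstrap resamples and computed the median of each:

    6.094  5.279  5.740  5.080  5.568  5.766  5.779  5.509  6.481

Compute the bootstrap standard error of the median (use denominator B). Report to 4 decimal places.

SE* = 0.3934

Bootstrap SE is the standard deviation of the 9 replicate medians.
Mean of replicates: (6.094 + 5.279 + 5.740 + 5.080 + 5.568 + 5.766 + 5.779 + 5.509 + 6.481) / 9 = 51.29600 / 9 = 5.69956
Sum of squared deviations: (+0.39444)² + (−0.42056)² + (+0.04044)² + (−0.61956)² + (−0.13156)² + (+0.06644)² + (+0.07944)² + (−0.19056)² + (+0.78144)² = 1.39294
Variance = 1.39294 / 9 = 0.15477
SE* = √0.15477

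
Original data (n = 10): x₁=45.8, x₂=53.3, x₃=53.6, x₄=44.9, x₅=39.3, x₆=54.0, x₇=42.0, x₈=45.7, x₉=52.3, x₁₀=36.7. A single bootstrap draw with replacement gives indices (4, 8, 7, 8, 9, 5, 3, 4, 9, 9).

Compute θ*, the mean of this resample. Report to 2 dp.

θ* = 47.30

Resample values: 44.9, 45.7, 42.0, 45.7, 52.3, 39.3, 53.6, 44.9, 52.3, 52.3.
Mean = (44.9 + 45.7 + 42.0 + 45.7 + 52.3 + 39.3 + 53.6 + 44.9 + 52.3 + 52.3) / 10 = 473.00 / 10 = 47.30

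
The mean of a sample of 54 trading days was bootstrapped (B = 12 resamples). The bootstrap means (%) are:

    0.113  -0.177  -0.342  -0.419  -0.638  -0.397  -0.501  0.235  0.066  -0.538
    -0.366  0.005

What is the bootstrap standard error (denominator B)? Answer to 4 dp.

SE* = 0.2747

Bootstrap SE is the standard deviation of the 12 replicate means.
Mean of replicates: (0.113 + (-0.177) + (-0.342) + (-0.419) + (-0.638) + (-0.397) + (-0.501) + 0.235 + 0.066 + (-0.538) + (-0.366) + 0.005) / 12 = -2.95900 / 12 = -0.24658
Sum of squared deviations: (+0.35958)² + (+0.06958)² + (−0.09542)² + (−0.17242)² + (−0.39142)² + (−0.15042)² + (−0.25442)² + (+0.48158)² + (+0.31258)² + (−0.29142)² + (−0.11942)² + (+0.25158)² = 0.90564
Variance = 0.90564 / 12 = 0.07547
SE* = √0.07547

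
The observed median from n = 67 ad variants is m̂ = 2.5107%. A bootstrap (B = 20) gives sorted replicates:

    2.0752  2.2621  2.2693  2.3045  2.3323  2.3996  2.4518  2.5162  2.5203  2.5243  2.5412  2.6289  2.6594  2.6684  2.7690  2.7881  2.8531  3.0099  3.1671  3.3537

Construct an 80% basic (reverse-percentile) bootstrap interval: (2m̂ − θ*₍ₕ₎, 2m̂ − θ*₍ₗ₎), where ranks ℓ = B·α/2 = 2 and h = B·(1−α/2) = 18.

(2.0115, 2.7593)

Percentile endpoints at ranks 2 and 18: θ*₍2₎ = 2.2621, θ*₍18₎ = 3.0099.
Basic interval reflects these around m̂:
  lower = 2 × 2.5107 − 3.0099 = 2.0115
  upper = 2 × 2.5107 − 2.2621 = 2.7593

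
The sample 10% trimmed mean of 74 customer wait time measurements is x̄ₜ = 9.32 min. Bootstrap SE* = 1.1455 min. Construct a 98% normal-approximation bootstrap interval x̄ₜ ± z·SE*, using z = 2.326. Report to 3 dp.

Margin = 2.326 × 1.1455 = 2.6644
Interval: 9.32 ± 2.6644

(6.656, 11.984)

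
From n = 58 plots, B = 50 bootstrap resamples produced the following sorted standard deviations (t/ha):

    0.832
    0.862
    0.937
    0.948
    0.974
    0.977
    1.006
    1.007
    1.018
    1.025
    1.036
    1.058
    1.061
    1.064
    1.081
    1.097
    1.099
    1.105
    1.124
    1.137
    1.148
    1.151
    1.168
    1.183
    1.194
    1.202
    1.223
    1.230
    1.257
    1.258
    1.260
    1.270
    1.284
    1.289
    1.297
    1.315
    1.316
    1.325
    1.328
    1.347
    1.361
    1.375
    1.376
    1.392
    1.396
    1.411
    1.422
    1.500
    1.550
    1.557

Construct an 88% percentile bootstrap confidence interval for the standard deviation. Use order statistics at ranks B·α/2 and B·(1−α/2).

(0.937, 1.422)

α = 0.12; lower rank = 50 × 0.060 = 3; upper rank = 50 × 0.940 = 47.
The 3rd smallest replicate is 0.937; the 47th is 1.422.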